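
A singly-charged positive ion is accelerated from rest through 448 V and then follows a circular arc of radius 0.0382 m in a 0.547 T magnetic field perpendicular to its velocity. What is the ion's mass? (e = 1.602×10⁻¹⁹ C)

Combine |q|V = ½mv² and r = mv/(|q|B): eliminate v to get m = qB²r²/(2V).
m = (1.602×10⁻¹⁹)(0.547)²(0.0382)²/(2·448) ≈ 7.81×10⁻²⁶ kg.

m ≈ 7.81×10⁻²⁶ kg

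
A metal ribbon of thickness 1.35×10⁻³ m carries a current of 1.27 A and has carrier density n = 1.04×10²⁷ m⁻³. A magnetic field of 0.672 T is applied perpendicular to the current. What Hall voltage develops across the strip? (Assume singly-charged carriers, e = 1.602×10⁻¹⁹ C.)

V_H = IB/(n e t).
V_H = (1.27)(0.672)/((1.04×10²⁷)(1.602×10⁻¹⁹)(1.35×10⁻³)) ≈ 3.79×10⁻⁶ V.

V_H ≈ 3.79×10⁻⁶ V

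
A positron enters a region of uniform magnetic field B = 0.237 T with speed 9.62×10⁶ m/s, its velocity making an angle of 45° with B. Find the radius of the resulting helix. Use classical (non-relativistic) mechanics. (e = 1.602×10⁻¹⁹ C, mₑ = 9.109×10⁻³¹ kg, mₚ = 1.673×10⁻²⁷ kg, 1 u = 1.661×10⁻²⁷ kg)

r ≈ 1.63×10⁻⁴ m

v⊥ = v sinθ = 9.62×10⁶·sin45° ≈ 6.802×10⁶ m/s.
r = m v⊥/(|q|B) = (9.109×10⁻³¹)(6.802×10⁶)/((1.602×10⁻¹⁹)(0.237)) ≈ 1.63×10⁻⁴ m.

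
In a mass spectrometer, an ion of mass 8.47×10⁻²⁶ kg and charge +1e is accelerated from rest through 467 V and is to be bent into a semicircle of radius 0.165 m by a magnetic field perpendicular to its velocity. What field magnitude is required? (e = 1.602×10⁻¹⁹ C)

v = √(2|q|V/m) = √(2·1.602×10⁻¹⁹·467/8.47×10⁻²⁶) ≈ 4.203×10⁴ m/s.
B = mv/(|q|r) = (8.47×10⁻²⁶)(4.203×10⁴)/((1.602×10⁻¹⁹)(0.165)) ≈ 0.135 T.

B ≈ 0.135 T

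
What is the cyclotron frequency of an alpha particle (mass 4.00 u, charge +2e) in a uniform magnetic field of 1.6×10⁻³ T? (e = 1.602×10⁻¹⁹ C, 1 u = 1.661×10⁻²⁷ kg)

f = |q|B/(2πm).
f = (3.204×10⁻¹⁹)(1.6×10⁻³)/(2π·6.644×10⁻²⁷) ≈ 1.2×10⁴ Hz.

f ≈ 1.2×10⁴ Hz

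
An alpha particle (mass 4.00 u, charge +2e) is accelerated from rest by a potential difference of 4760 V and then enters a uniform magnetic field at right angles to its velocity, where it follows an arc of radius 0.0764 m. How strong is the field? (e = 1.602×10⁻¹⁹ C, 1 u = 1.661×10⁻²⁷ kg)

B ≈ 0.184 T

v = √(2|q|V/m) = √(2·3.204×10⁻¹⁹·4760/6.644×10⁻²⁷) ≈ 6.776×10⁵ m/s.
B = mv/(|q|r) = (6.644×10⁻²⁷)(6.776×10⁵)/((3.204×10⁻¹⁹)(0.0764)) ≈ 0.184 T.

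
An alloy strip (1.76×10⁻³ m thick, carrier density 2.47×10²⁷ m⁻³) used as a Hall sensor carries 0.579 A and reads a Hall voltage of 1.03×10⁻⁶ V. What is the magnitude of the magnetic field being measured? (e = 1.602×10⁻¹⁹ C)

B ≈ 1.24 T

From V_H = IB/(n e t), B = V_H n e t / I.
B = (1.03×10⁻⁶)(2.47×10²⁷)(1.602×10⁻¹⁹)(1.76×10⁻³)/0.579 ≈ 1.24 T.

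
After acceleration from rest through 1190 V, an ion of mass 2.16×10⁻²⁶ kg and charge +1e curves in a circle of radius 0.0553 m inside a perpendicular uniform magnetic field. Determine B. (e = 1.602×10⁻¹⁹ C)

v = √(2|q|V/m) = √(2·1.602×10⁻¹⁹·1190/2.16×10⁻²⁶) ≈ 1.329×10⁵ m/s.
B = mv/(|q|r) = (2.16×10⁻²⁶)(1.329×10⁵)/((1.602×10⁻¹⁹)(0.0553)) ≈ 0.324 T.

B ≈ 0.324 T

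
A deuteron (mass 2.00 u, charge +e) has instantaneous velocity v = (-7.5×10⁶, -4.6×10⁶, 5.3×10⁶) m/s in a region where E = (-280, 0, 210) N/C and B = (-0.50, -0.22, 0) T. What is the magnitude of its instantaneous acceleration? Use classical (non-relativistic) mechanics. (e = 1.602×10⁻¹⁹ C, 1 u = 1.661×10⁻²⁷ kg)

|a| ≈ 1.43×10¹⁴ m/s²

v×B = (1.17×10⁶, -2.65×10⁶, -6.50×10⁵) N/C.
E + v×B = (1.17×10⁶, -2.65×10⁶, -6.50×10⁵) N/C.
F = q(E + v×B) = (1.602×10⁻¹⁹ C)·(1.17×10⁶, -2.65×10⁶, -6.50×10⁵) = (1.87×10⁻¹³, -4.25×10⁻¹³, -1.04×10⁻¹³) N.
|a| = |F|/m = 4.753×10⁻¹³/3.322×10⁻²⁷ ≈ 1.43×10¹⁴ m/s².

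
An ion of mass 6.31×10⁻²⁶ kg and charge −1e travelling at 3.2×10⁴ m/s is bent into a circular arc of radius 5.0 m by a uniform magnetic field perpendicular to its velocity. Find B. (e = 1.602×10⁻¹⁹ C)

B ≈ 2.5×10⁻³ T

From |q|vB = mv²/r, B = mv/(|q|r).
B = (6.31×10⁻²⁶)(3.2×10⁴)/((1.602×10⁻¹⁹)(5.0)) ≈ 2.5×10⁻³ T.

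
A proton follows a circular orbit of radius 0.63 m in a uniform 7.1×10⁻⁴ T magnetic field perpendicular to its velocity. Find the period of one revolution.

The cyclotron period depends only on m, q, B: T = 2πm/(|q|B).
T = 2π(1.673×10⁻²⁷)/((1.602×10⁻¹⁹)(7.1×10⁻⁴)) ≈ 9.2×10⁻⁵ s.

T ≈ 9.2×10⁻⁵ s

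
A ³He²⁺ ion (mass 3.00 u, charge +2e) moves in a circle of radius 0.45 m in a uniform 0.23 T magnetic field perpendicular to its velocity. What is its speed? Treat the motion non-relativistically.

v ≈ 6.7×10⁶ m/s

From |q|vB = mv²/r, v = |q|Br/m.
v = (3.204×10⁻¹⁹)(0.23)(0.45)/4.983×10⁻²⁷ ≈ 6.7×10⁶ m/s.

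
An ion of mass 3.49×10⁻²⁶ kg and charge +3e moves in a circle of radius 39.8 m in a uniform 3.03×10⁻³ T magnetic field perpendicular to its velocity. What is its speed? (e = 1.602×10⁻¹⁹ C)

From |q|vB = mv²/r, v = |q|Br/m.
v = (4.806×10⁻¹⁹)(3.03×10⁻³)(39.8)/3.49×10⁻²⁶ ≈ 1.66×10⁶ m/s.

v ≈ 1.66×10⁶ m/s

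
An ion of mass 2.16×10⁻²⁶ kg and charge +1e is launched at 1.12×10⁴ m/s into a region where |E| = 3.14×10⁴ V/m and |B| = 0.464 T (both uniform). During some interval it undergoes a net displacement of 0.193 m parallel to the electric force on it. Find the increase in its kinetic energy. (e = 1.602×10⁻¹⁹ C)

The magnetic force is always ⟂ v and does no work; only the electric force changes KE.
ΔKE = F_E · d = |q|E d = (1.602×10⁻¹⁹)(3.14×10⁴)(0.193) ≈ 9.71×10⁻¹⁶ J.

ΔKE ≈ 9.71×10⁻¹⁶ J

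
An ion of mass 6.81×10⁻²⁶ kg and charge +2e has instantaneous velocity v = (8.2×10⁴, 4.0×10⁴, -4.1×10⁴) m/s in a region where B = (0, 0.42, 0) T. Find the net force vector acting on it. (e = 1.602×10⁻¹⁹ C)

F ≈ (5.52×10⁻¹⁵, 0, 1.10×10⁻¹⁴) N

v×B = (1.72×10⁴, 0, 3.44×10⁴) N/C.
F = q v×B = (3.204×10⁻¹⁹ C)·(1.72×10⁴, 0, 3.44×10⁴) = (5.52×10⁻¹⁵, 0, 1.10×10⁻¹⁴) N.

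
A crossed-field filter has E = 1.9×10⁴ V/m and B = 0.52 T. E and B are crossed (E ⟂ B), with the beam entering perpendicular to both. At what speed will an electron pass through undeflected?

v = 3.7×10⁴ m/s

Zero net Lorentz force requires |qE| = |q v×B|, i.e. E = vB.
v = E/B = 1.9×10⁴/0.52 = 3.7×10⁴ m/s.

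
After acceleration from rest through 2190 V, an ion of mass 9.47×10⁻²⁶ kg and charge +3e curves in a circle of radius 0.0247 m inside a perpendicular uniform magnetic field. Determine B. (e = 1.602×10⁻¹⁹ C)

B ≈ 1.19 T

v = √(2|q|V/m) = √(2·4.806×10⁻¹⁹·2190/9.47×10⁻²⁶) ≈ 1.491×10⁵ m/s.
B = mv/(|q|r) = (9.47×10⁻²⁶)(1.491×10⁵)/((4.806×10⁻¹⁹)(0.0247)) ≈ 1.19 T.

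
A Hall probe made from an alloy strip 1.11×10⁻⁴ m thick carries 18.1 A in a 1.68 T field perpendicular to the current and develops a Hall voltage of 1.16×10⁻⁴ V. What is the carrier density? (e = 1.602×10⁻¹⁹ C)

From V_H = IB/(n e t), n = IB/(V_H e t).
n = (18.1)(1.68)/((1.16×10⁻⁴)(1.602×10⁻¹⁹)(1.11×10⁻⁴)) ≈ 1.47×10²⁸ m⁻³.

n ≈ 1.47×10²⁸ m⁻³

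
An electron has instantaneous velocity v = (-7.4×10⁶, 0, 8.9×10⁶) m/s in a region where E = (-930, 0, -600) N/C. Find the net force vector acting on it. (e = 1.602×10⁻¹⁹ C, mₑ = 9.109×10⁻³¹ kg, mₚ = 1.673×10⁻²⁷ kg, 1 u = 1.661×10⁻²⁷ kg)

Only an electric field acts, so F = qE = (−1.602×10⁻¹⁹ C)·(-930, 0, -600) = (1.49×10⁻¹⁶, 0, 9.61×10⁻¹⁷) N.

F ≈ (1.49×10⁻¹⁶, 0, 9.61×10⁻¹⁷) N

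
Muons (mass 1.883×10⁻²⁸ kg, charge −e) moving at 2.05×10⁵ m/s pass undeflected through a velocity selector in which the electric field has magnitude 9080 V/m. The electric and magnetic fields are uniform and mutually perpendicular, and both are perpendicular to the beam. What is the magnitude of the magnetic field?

B = 0.0443 T

Balance of forces in the selector: qE = qvB ⇒ B = E/v.
B = 9080/2.05×10⁵ = 0.0443 T.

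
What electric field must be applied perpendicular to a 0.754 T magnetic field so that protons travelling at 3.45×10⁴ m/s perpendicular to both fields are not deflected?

E = 2.60×10⁴ V/m

For straight-line motion qE = qvB, so E = vB.
E = 3.45×10⁴ × 0.754 = 2.60×10⁴ V/m.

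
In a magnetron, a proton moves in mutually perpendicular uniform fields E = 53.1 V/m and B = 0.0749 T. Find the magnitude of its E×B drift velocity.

In crossed fields the guiding centre drifts at v_d = |E×B|/B² = E/B, independent of charge and mass.
v_d = 53.1/0.0749 = 709 m/s.

v_d ≈ 709 m/s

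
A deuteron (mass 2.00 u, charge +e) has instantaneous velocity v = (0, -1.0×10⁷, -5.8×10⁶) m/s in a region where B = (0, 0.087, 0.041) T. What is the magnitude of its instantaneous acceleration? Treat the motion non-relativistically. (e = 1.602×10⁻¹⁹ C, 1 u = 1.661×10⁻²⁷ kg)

v×B = (9.46×10⁴, 0, 0) N/C.
F = q v×B = (1.602×10⁻¹⁹ C)·(9.46×10⁴, 0, 0) = (1.52×10⁻¹⁴, 0, 0) N.
|a| = |F|/m = 1.515×10⁻¹⁴/3.322×10⁻²⁷ ≈ 4.56×10¹² m/s².

|a| ≈ 4.56×10¹² m/s²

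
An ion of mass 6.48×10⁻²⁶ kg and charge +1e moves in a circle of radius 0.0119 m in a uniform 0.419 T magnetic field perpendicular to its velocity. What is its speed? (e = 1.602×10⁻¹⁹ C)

v ≈ 1.23×10⁴ m/s

From |q|vB = mv²/r, v = |q|Br/m.
v = (1.602×10⁻¹⁹)(0.419)(0.0119)/6.48×10⁻²⁶ ≈ 1.23×10⁴ m/s.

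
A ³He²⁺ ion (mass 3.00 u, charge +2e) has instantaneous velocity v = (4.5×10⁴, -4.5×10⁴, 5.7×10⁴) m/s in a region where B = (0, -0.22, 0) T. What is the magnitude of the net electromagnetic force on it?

v×B = (1.25×10⁴, 0, -9900) N/C.
F = q v×B = (3.204×10⁻¹⁹ C)·(1.25×10⁴, 0, -9900) = (4.02×10⁻¹⁵, 0, -3.17×10⁻¹⁵) N.
|F| = 5.12×10⁻¹⁵ N.

|F| ≈ 5.12×10⁻¹⁵ N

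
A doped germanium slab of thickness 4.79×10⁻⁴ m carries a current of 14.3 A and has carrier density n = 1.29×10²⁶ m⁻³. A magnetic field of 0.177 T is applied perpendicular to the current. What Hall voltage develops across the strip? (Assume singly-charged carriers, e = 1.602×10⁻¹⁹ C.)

V_H = IB/(n e t).
V_H = (14.3)(0.177)/((1.29×10²⁶)(1.602×10⁻¹⁹)(4.79×10⁻⁴)) ≈ 2.56×10⁻⁴ V.

V_H ≈ 2.56×10⁻⁴ V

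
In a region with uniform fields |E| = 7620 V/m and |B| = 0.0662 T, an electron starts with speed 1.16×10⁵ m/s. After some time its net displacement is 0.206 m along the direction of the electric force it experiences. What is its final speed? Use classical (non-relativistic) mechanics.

B does no work; ΔKE = |q|E d.
½mv_f² = ½mv₀² + |q|Ed = ½(9.109×10⁻³¹)(1.16×10⁵)² + (1.602×10⁻¹⁹)(7620)(0.206) ≈ 6.129×10⁻²¹ J + 2.515×10⁻¹⁶ J ≈ 2.515×10⁻¹⁶ J.
v_f = √(2·2.515×10⁻¹⁶/9.109×10⁻³¹) ≈ 2.35×10⁷ m/s.

v_f ≈ 2.35×10⁷ m/s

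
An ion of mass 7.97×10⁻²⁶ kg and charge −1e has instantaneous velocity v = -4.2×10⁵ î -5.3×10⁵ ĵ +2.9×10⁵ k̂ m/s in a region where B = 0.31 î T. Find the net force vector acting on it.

F ≈ (0, -1.44×10⁻¹⁴, -2.63×10⁻¹⁴) N

v×B = (0, 8.99×10⁴, 1.64×10⁵) N/C.
F = q v×B = (−1.602×10⁻¹⁹ C)·(0, 8.99×10⁴, 1.64×10⁵) = (0, -1.44×10⁻¹⁴, -2.63×10⁻¹⁴) N.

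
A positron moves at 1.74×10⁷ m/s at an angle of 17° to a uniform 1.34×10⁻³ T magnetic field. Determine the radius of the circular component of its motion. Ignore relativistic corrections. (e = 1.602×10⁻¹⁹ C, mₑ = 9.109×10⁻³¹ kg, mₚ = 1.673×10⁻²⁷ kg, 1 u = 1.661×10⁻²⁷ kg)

r ≈ 0.0216 m

v⊥ = v sinθ = 1.74×10⁷·sin17° ≈ 5.087×10⁶ m/s.
r = m v⊥/(|q|B) = (9.109×10⁻³¹)(5.087×10⁶)/((1.602×10⁻¹⁹)(1.34×10⁻³)) ≈ 0.0216 m.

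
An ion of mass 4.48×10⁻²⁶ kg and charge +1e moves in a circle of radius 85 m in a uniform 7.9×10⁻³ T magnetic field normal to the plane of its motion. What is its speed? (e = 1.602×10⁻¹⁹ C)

v ≈ 2.4×10⁶ m/s

From |q|vB = mv²/r, v = |q|Br/m.
v = (1.602×10⁻¹⁹)(7.9×10⁻³)(85)/4.48×10⁻²⁶ ≈ 2.4×10⁶ m/s.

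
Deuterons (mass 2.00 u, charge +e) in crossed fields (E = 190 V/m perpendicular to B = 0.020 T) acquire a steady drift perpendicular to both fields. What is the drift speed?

v_d ≈ 9500 m/s

The E×B drift speed is v_d = E/B.
v_d = 190/0.020 = 9500 m/s.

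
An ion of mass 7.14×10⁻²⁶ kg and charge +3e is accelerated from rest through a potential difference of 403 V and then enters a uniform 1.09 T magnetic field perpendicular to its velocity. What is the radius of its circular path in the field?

Acceleration: |q|V = ½mv² ⇒ v = √(2|q|V/m) = √(2·4.806×10⁻¹⁹·403/7.14×10⁻²⁶) ≈ 7.366×10⁴ m/s.
In the field: r = mv/(|q|B) = (7.14×10⁻²⁶)(7.366×10⁴)/((4.806×10⁻¹⁹)(1.09)) ≈ 0.0100 m.

r ≈ 0.0100 m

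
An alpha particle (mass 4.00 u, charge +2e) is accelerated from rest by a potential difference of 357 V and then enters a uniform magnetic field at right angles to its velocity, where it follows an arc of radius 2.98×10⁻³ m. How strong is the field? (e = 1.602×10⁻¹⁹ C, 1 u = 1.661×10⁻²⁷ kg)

v = √(2|q|V/m) = √(2·3.204×10⁻¹⁹·357/6.644×10⁻²⁷) ≈ 1.856×10⁵ m/s.
B = mv/(|q|r) = (6.644×10⁻²⁷)(1.856×10⁵)/((3.204×10⁻¹⁹)(2.98×10⁻³)) ≈ 1.29 T.

B ≈ 1.29 T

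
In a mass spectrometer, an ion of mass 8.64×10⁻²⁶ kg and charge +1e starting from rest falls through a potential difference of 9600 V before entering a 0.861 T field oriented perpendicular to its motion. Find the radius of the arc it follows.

r ≈ 0.118 m

Acceleration: |q|V = ½mv² ⇒ v = √(2|q|V/m) = √(2·1.602×10⁻¹⁹·9600/8.64×10⁻²⁶) ≈ 1.887×10⁵ m/s.
In the field: r = mv/(|q|B) = (8.64×10⁻²⁶)(1.887×10⁵)/((1.602×10⁻¹⁹)(0.861)) ≈ 0.118 m.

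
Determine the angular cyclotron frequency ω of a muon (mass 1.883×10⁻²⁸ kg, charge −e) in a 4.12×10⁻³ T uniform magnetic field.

ω = |q|B/m.
ω = (1.602×10⁻¹⁹)(4.12×10⁻³)/1.883×10⁻²⁸ ≈ 3.51×10⁶ rad/s.

ω ≈ 3.51×10⁶ rad/s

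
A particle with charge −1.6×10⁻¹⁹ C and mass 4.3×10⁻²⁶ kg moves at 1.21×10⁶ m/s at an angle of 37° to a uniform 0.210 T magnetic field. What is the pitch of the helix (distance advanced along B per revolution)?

v∥ = v cosθ = 1.21×10⁶·cos37° ≈ 9.663×10⁵ m/s.
T = 2πm/(|q|B) = 2π(4.3×10⁻²⁶)/((1.6×10⁻¹⁹)(0.210)) ≈ 8.041×10⁻⁶ s.
pitch = v∥ T = (9.663×10⁵)(8.041×10⁻⁶) ≈ 7.77 m.

p ≈ 7.77 m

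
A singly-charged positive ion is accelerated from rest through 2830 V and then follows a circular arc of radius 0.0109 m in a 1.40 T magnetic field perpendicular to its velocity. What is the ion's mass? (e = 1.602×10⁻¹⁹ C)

m ≈ 6.59×10⁻²⁷ kg

Combine |q|V = ½mv² and r = mv/(|q|B): eliminate v to get m = qB²r²/(2V).
m = (1.602×10⁻¹⁹)(1.40)²(0.0109)²/(2·2830) ≈ 6.59×10⁻²⁷ kg.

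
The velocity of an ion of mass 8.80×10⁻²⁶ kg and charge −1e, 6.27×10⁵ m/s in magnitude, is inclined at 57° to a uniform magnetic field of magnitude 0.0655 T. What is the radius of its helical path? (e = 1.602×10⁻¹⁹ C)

r ≈ 4.41 m

v⊥ = v sinθ = 6.27×10⁵·sin57° ≈ 5.258×10⁵ m/s.
r = m v⊥/(|q|B) = (8.80×10⁻²⁶)(5.258×10⁵)/((1.602×10⁻¹⁹)(0.0655)) ≈ 4.41 m.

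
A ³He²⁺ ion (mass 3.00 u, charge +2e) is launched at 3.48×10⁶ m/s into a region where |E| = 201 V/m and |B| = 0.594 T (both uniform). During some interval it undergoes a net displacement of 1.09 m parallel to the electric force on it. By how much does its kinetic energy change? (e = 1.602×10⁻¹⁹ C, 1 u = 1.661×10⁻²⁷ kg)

ΔKE ≈ 7.02×10⁻¹⁷ J

The magnetic force is always ⟂ v and does no work; only the electric force changes KE.
ΔKE = F_E · d = |q|E d = (3.204×10⁻¹⁹)(201)(1.09) ≈ 7.02×10⁻¹⁷ J.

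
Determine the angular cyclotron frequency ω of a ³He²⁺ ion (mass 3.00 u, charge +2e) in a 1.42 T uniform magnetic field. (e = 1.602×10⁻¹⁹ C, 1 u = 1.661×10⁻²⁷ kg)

ω ≈ 9.13×10⁷ rad/s

ω = |q|B/m.
ω = (3.204×10⁻¹⁹)(1.42)/4.983×10⁻²⁷ ≈ 9.13×10⁷ rad/s.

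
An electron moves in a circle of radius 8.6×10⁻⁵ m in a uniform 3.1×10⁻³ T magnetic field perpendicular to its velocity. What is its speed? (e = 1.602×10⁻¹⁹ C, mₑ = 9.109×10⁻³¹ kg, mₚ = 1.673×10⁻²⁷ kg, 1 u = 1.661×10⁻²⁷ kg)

v ≈ 4.7×10⁴ m/s

From |q|vB = mv²/r, v = |q|Br/m.
v = (1.602×10⁻¹⁹)(3.1×10⁻³)(8.6×10⁻⁵)/9.109×10⁻³¹ ≈ 4.7×10⁴ m/s.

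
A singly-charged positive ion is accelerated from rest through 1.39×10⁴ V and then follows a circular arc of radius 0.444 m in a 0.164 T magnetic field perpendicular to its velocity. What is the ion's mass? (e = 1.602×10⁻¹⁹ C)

m ≈ 3.06×10⁻²⁶ kg

Combine |q|V = ½mv² and r = mv/(|q|B): eliminate v to get m = qB²r²/(2V).
m = (1.602×10⁻¹⁹)(0.164)²(0.444)²/(2·1.39×10⁴) ≈ 3.06×10⁻²⁶ kg.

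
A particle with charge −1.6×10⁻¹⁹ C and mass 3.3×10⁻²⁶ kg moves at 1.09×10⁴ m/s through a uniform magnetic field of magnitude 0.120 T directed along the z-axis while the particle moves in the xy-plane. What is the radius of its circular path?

The magnetic force provides the centripetal force: |q|vB = mv²/r.
r = mv/(|q|B) = (3.3×10⁻²⁶)(1.09×10⁴)/((1.6×10⁻¹⁹)(0.120)) ≈ 0.0187 m.

r ≈ 0.0187 m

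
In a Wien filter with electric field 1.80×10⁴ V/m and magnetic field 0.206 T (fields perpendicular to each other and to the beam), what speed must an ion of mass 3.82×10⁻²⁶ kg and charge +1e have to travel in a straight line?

v = 8.74×10⁴ m/s

Straight-line motion ⇒ electric and magnetic forces cancel, so E = vB.
v = E/B = 1.80×10⁴/0.206 = 8.74×10⁴ m/s.
The result is independent of the particle's charge and mass.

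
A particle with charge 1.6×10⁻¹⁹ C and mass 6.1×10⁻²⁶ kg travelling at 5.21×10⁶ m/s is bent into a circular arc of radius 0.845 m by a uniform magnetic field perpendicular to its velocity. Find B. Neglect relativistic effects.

From |q|vB = mv²/r, B = mv/(|q|r).
B = (6.1×10⁻²⁶)(5.21×10⁶)/((1.6×10⁻¹⁹)(0.845)) ≈ 2.35 T.

B ≈ 2.35 T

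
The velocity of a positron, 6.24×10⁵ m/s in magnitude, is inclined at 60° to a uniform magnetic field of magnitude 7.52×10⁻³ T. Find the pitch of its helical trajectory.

p ≈ 1.48×10⁻³ m

v∥ = v cosθ = 6.24×10⁵·cos60° ≈ 3.120×10⁵ m/s.
T = 2πm/(|q|B) = 2π(9.109×10⁻³¹)/((1.602×10⁻¹⁹)(7.52×10⁻³)) ≈ 4.751×10⁻⁹ s.
pitch = v∥ T = (3.120×10⁵)(4.751×10⁻⁹) ≈ 1.48×10⁻³ m.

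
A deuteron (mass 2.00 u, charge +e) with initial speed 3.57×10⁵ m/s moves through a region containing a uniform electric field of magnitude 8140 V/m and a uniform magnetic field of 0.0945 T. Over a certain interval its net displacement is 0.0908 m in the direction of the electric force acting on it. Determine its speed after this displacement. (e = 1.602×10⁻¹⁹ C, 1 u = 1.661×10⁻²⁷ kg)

v_f ≈ 4.46×10⁵ m/s

B does no work; ΔKE = |q|E d.
½mv_f² = ½mv₀² + |q|Ed = ½(3.322×10⁻²⁷)(3.57×10⁵)² + (1.602×10⁻¹⁹)(8140)(0.0908) ≈ 2.117×10⁻¹⁶ J + 1.184×10⁻¹⁶ J ≈ 3.301×10⁻¹⁶ J.
v_f = √(2·3.301×10⁻¹⁶/3.322×10⁻²⁷) ≈ 4.46×10⁵ m/s.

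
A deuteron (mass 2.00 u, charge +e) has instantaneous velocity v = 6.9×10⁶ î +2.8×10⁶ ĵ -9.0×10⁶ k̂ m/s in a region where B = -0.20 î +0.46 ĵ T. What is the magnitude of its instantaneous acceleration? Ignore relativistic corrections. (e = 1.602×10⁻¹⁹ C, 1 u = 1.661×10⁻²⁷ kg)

|a| ≈ 2.83×10¹⁴ m/s²

v×B = (4.14×10⁶, 1.80×10⁶, 3.73×10⁶) N/C.
F = q v×B = (1.602×10⁻¹⁹ C)·(4.14×10⁶, 1.80×10⁶, 3.73×10⁶) = (6.63×10⁻¹³, 2.88×10⁻¹³, 5.98×10⁻¹³) N.
|a| = |F|/m = 9.385×10⁻¹³/3.322×10⁻²⁷ ≈ 2.83×10¹⁴ m/s².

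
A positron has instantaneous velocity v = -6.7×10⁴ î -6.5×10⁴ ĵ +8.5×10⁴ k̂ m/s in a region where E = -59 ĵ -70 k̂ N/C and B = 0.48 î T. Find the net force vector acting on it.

v×B = (0, 4.08×10⁴, 3.12×10⁴) N/C.
E + v×B = (0, 4.07×10⁴, 3.11×10⁴) N/C.
F = q(E + v×B) = (1.602×10⁻¹⁹ C)·(0, 4.07×10⁴, 3.11×10⁴) = (0, 6.53×10⁻¹⁵, 4.99×10⁻¹⁵) N.

F ≈ (0, 6.53×10⁻¹⁵, 4.99×10⁻¹⁵) N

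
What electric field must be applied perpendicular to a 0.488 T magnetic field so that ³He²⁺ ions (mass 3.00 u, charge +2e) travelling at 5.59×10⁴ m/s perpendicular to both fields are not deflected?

E = 2.73×10⁴ V/m

For straight-line motion qE = qvB, so E = vB.
E = 5.59×10⁴ × 0.488 = 2.73×10⁴ V/m.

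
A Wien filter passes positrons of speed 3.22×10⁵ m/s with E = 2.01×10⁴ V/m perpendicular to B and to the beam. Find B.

B = 0.0624 T

Balance of forces in the selector: qE = qvB ⇒ B = E/v.
B = 2.01×10⁴/3.22×10⁵ = 0.0624 T.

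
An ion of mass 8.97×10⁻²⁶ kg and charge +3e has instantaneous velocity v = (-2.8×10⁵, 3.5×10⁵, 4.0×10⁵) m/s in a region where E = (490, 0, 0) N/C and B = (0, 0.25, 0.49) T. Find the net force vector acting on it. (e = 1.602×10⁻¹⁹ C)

v×B = (7.15×10⁴, 1.37×10⁵, -7.00×10⁴) N/C.
E + v×B = (7.20×10⁴, 1.37×10⁵, -7.00×10⁴) N/C.
F = q(E + v×B) = (4.806×10⁻¹⁹ C)·(7.20×10⁴, 1.37×10⁵, -7.00×10⁴) = (3.46×10⁻¹⁴, 6.59×10⁻¹⁴, -3.36×10⁻¹⁴) N.

F ≈ (3.46×10⁻¹⁴, 6.59×10⁻¹⁴, -3.36×10⁻¹⁴) N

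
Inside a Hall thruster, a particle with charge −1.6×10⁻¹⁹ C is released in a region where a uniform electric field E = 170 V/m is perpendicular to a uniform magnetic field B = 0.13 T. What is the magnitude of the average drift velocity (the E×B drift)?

In crossed fields the guiding centre drifts at v_d = |E×B|/B² = E/B, independent of charge and mass.
v_d = 170/0.13 = 1300 m/s.

v_d ≈ 1300 m/s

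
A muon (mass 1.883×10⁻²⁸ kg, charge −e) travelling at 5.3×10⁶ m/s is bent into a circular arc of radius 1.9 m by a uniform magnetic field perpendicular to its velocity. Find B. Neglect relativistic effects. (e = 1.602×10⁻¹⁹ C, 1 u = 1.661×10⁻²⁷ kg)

B ≈ 3.3×10⁻³ T

From |q|vB = mv²/r, B = mv/(|q|r).
B = (1.883×10⁻²⁸)(5.3×10⁶)/((1.602×10⁻¹⁹)(1.9)) ≈ 3.3×10⁻³ T.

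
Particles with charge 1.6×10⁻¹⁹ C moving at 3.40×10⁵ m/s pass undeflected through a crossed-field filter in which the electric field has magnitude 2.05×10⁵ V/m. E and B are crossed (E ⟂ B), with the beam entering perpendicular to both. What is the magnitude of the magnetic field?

Balance of forces in the selector: qE = qvB ⇒ B = E/v.
B = 2.05×10⁵/3.40×10⁵ = 0.603 T.

B = 0.603 T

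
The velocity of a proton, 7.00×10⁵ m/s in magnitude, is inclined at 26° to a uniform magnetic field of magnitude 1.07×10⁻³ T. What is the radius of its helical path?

v⊥ = v sinθ = 7.00×10⁵·sin26° ≈ 3.069×10⁵ m/s.
r = m v⊥/(|q|B) = (1.673×10⁻²⁷)(3.069×10⁵)/((1.602×10⁻¹⁹)(1.07×10⁻³)) ≈ 2.99 m.

r ≈ 2.99 m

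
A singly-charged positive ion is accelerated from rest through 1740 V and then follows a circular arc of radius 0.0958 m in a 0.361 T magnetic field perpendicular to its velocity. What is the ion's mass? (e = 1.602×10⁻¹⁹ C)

Combine |q|V = ½mv² and r = mv/(|q|B): eliminate v to get m = qB²r²/(2V).
m = (1.602×10⁻¹⁹)(0.361)²(0.0958)²/(2·1740) ≈ 5.51×10⁻²⁶ kg.

m ≈ 5.51×10⁻²⁶ kg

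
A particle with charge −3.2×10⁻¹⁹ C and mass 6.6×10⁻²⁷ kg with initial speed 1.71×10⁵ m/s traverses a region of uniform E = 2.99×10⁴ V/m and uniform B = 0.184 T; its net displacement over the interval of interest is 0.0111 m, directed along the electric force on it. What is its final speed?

B does no work; ΔKE = |q|E d.
½mv_f² = ½mv₀² + |q|Ed = ½(6.6×10⁻²⁷)(1.71×10⁵)² + (3.2×10⁻¹⁹)(2.99×10⁴)(0.0111) ≈ 9.650×10⁻¹⁷ J + 1.062×10⁻¹⁶ J ≈ 2.027×10⁻¹⁶ J.
v_f = √(2·2.027×10⁻¹⁶/6.6×10⁻²⁷) ≈ 2.48×10⁵ m/s.

v_f ≈ 2.48×10⁵ m/s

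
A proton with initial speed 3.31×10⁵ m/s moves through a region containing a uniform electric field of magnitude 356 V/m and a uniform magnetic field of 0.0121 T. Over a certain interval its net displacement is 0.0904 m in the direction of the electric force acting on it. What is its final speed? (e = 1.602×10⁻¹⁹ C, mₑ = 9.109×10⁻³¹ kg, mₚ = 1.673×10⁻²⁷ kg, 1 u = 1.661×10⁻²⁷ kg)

v_f ≈ 3.40×10⁵ m/s

B does no work; ΔKE = |q|E d.
½mv_f² = ½mv₀² + |q|Ed = ½(1.673×10⁻²⁷)(3.31×10⁵)² + (1.602×10⁻¹⁹)(356)(0.0904) ≈ 9.165×10⁻¹⁷ J + 5.156×10⁻¹⁸ J ≈ 9.680×10⁻¹⁷ J.
v_f = √(2·9.680×10⁻¹⁷/1.673×10⁻²⁷) ≈ 3.40×10⁵ m/s.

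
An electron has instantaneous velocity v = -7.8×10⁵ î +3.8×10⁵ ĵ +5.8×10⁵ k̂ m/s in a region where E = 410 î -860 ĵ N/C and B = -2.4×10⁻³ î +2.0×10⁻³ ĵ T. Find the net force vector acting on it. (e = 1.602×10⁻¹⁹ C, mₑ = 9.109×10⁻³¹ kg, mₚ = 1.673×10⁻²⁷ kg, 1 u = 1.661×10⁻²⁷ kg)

v×B = (-1160, -1390, -648) N/C.
E + v×B = (-750, -2250, -648) N/C.
F = q(E + v×B) = (−1.602×10⁻¹⁹ C)·(-750, -2250, -648) = (1.20×10⁻¹⁶, 3.61×10⁻¹⁶, 1.04×10⁻¹⁶) N.

F ≈ (1.20×10⁻¹⁶, 3.61×10⁻¹⁶, 1.04×10⁻¹⁶) N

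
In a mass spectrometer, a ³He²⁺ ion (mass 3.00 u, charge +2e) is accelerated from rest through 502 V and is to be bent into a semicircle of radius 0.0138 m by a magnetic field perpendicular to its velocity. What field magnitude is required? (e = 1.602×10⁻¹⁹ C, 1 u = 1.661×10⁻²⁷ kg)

v = √(2|q|V/m) = √(2·3.204×10⁻¹⁹·502/4.983×10⁻²⁷) ≈ 2.541×10⁵ m/s.
B = mv/(|q|r) = (4.983×10⁻²⁷)(2.541×10⁵)/((3.204×10⁻¹⁹)(0.0138)) ≈ 0.286 T.

B ≈ 0.286 T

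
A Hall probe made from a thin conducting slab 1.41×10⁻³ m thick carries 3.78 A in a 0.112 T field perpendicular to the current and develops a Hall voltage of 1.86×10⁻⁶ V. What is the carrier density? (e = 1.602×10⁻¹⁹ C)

n ≈ 1.01×10²⁷ m⁻³

From V_H = IB/(n e t), n = IB/(V_H e t).
n = (3.78)(0.112)/((1.86×10⁻⁶)(1.602×10⁻¹⁹)(1.41×10⁻³)) ≈ 1.01×10²⁷ m⁻³.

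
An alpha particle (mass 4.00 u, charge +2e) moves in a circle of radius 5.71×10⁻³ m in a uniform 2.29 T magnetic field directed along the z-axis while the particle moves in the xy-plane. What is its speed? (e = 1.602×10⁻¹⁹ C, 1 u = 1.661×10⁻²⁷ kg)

v ≈ 6.31×10⁵ m/s

From |q|vB = mv²/r, v = |q|Br/m.
v = (3.204×10⁻¹⁹)(2.29)(5.71×10⁻³)/6.644×10⁻²⁷ ≈ 6.31×10⁵ m/s.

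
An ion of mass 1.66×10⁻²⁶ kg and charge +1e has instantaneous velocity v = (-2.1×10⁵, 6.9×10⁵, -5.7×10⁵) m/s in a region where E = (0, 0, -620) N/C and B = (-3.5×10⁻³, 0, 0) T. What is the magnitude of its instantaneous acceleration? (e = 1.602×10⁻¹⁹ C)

|a| ≈ 2.59×10¹⁰ m/s²

v×B = (0, 2000, 2420) N/C.
E + v×B = (0, 2000, 1800) N/C.
F = q(E + v×B) = (1.602×10⁻¹⁹ C)·(0, 2000, 1800) = (0, 3.20×10⁻¹⁶, 2.88×10⁻¹⁶) N.
|a| = |F|/m = 4.299×10⁻¹⁶/1.66×10⁻²⁶ ≈ 2.59×10¹⁰ m/s².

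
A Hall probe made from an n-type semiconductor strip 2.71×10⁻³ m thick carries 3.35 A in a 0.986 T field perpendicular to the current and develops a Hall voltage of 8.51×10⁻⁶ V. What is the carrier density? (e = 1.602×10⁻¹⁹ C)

From V_H = IB/(n e t), n = IB/(V_H e t).
n = (3.35)(0.986)/((8.51×10⁻⁶)(1.602×10⁻¹⁹)(2.71×10⁻³)) ≈ 8.94×10²⁶ m⁻³.

n ≈ 8.94×10²⁶ m⁻³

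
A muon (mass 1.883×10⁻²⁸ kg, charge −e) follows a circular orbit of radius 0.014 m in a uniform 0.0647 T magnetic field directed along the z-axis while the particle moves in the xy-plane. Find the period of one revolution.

T ≈ 1.14×10⁻⁷ s

The cyclotron period depends only on m, q, B: T = 2πm/(|q|B).
T = 2π(1.883×10⁻²⁸)/((1.602×10⁻¹⁹)(0.0647)) ≈ 1.14×10⁻⁷ s.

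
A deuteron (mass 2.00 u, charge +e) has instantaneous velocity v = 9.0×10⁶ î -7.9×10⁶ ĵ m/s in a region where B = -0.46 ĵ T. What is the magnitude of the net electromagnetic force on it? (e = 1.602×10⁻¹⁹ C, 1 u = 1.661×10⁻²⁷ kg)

v×B = (0, 0, -4.14×10⁶) N/C.
F = q v×B = (1.602×10⁻¹⁹ C)·(0, 0, -4.14×10⁶) = (0, 0, -6.63×10⁻¹³) N.
|F| = 6.63×10⁻¹³ N.

|F| ≈ 6.63×10⁻¹³ N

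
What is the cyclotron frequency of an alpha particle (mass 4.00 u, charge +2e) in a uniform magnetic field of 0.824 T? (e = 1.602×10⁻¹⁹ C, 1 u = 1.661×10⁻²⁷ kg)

f = |q|B/(2πm).
f = (3.204×10⁻¹⁹)(0.824)/(2π·6.644×10⁻²⁷) ≈ 6.32×10⁶ Hz.

f ≈ 6.32×10⁶ Hz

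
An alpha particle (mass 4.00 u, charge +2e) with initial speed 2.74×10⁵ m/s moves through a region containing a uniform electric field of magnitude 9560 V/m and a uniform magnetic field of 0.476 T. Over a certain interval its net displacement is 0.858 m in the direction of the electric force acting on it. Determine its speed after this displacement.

v_f ≈ 9.31×10⁵ m/s

B does no work; ΔKE = |q|E d.
½mv_f² = ½mv₀² + |q|Ed = ½(6.644×10⁻²⁷)(2.74×10⁵)² + (3.204×10⁻¹⁹)(9560)(0.858) ≈ 2.494×10⁻¹⁶ J + 2.628×10⁻¹⁵ J ≈ 2.877×10⁻¹⁵ J.
v_f = √(2·2.877×10⁻¹⁵/6.644×10⁻²⁷) ≈ 9.31×10⁵ m/s.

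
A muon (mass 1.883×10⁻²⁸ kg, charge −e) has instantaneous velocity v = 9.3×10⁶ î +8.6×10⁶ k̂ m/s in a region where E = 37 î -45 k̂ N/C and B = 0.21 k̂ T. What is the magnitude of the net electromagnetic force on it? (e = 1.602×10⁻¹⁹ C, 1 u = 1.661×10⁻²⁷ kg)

|F| ≈ 3.13×10⁻¹³ N

v×B = (0, -1.95×10⁶, 0) N/C.
E + v×B = (37.0, -1.95×10⁶, -45.0) N/C.
F = q(E + v×B) = (−1.602×10⁻¹⁹ C)·(37.0, -1.95×10⁶, -45.0) = (-5.93×10⁻¹⁸, 3.13×10⁻¹³, 7.21×10⁻¹⁸) N.
|F| = 3.13×10⁻¹³ N.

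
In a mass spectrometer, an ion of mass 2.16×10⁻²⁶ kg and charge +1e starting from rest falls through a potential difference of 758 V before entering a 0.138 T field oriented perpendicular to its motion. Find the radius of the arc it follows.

Acceleration: |q|V = ½mv² ⇒ v = √(2|q|V/m) = √(2·1.602×10⁻¹⁹·758/2.16×10⁻²⁶) ≈ 1.060×10⁵ m/s.
In the field: r = mv/(|q|B) = (2.16×10⁻²⁶)(1.060×10⁵)/((1.602×10⁻¹⁹)(0.138)) ≈ 0.104 m.

r ≈ 0.104 m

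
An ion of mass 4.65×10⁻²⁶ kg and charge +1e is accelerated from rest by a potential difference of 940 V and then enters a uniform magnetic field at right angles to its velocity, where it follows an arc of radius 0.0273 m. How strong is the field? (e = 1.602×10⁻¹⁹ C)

B ≈ 0.856 T

v = √(2|q|V/m) = √(2·1.602×10⁻¹⁹·940/4.65×10⁻²⁶) ≈ 8.048×10⁴ m/s.
B = mv/(|q|r) = (4.65×10⁻²⁶)(8.048×10⁴)/((1.602×10⁻¹⁹)(0.0273)) ≈ 0.856 T.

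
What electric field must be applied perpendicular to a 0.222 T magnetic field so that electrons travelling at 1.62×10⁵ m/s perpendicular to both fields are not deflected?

For straight-line motion qE = qvB, so E = vB.
E = 1.62×10⁵ × 0.222 = 3.60×10⁴ V/m.

E = 3.60×10⁴ V/m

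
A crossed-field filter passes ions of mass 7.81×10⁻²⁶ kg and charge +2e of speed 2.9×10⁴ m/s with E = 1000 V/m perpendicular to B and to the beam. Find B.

Balance of forces in the selector: qE = qvB ⇒ B = E/v.
B = 1000/2.9×10⁴ = 0.034 T.

B = 0.034 T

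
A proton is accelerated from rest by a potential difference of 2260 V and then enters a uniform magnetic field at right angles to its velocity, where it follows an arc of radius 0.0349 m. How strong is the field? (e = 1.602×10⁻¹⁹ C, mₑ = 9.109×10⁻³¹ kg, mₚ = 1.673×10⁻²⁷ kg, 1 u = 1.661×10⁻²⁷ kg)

v = √(2|q|V/m) = √(2·1.602×10⁻¹⁹·2260/1.673×10⁻²⁷) ≈ 6.579×10⁵ m/s.
B = mv/(|q|r) = (1.673×10⁻²⁷)(6.579×10⁵)/((1.602×10⁻¹⁹)(0.0349)) ≈ 0.197 T.

B ≈ 0.197 T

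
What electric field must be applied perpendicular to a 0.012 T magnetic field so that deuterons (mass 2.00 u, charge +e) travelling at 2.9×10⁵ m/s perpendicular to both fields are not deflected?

For straight-line motion qE = qvB, so E = vB.
E = 2.9×10⁵ × 0.012 = 3500 V/m.

E = 3500 V/m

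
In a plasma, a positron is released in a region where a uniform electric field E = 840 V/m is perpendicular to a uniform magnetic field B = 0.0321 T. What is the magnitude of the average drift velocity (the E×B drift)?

v_d ≈ 2.62×10⁴ m/s

In crossed fields the guiding centre drifts at v_d = |E×B|/B² = E/B, independent of charge and mass.
v_d = 840/0.0321 = 2.62×10⁴ m/s.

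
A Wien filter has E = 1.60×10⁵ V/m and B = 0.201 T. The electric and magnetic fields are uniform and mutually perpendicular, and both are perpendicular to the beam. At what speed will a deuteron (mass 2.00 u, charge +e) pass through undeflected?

Straight-line motion ⇒ electric and magnetic forces cancel, so E = vB.
v = E/B = 1.60×10⁵/0.201 = 7.96×10⁵ m/s.

v = 7.96×10⁵ m/s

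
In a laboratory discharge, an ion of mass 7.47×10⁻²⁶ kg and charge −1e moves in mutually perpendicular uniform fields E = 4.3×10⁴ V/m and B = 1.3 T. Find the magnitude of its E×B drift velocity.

v_d ≈ 3.3×10⁴ m/s

The E×B drift speed is v_d = E/B.
v_d = 4.3×10⁴/1.3 = 3.3×10⁴ m/s.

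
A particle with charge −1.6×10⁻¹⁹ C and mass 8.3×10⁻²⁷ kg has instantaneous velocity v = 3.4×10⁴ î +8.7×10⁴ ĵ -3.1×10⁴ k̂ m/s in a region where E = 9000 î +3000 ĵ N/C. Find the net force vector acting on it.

Only an electric field acts, so F = qE = (−1.6×10⁻¹⁹ C)·(9000, 3000, 0) = (-1.44×10⁻¹⁵, -4.80×10⁻¹⁶, 0) N.

F ≈ (-1.44×10⁻¹⁵, -4.80×10⁻¹⁶, 0) N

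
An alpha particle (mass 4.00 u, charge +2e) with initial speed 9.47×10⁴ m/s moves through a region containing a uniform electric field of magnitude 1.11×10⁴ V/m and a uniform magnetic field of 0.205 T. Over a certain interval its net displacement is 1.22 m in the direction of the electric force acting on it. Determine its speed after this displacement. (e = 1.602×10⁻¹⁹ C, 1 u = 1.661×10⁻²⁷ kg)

B does no work; ΔKE = |q|E d.
½mv_f² = ½mv₀² + |q|Ed = ½(6.644×10⁻²⁷)(9.47×10⁴)² + (3.204×10⁻¹⁹)(1.11×10⁴)(1.22) ≈ 2.979×10⁻¹⁷ J + 4.339×10⁻¹⁵ J ≈ 4.369×10⁻¹⁵ J.
v_f = √(2·4.369×10⁻¹⁵/6.644×10⁻²⁷) ≈ 1.15×10⁶ m/s.

v_f ≈ 1.15×10⁶ m/s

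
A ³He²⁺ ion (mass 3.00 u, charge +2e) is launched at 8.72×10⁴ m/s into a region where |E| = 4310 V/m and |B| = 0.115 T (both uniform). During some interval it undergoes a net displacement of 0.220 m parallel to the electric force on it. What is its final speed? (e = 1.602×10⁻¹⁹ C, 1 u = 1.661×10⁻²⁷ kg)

B does no work; ΔKE = |q|E d.
½mv_f² = ½mv₀² + |q|Ed = ½(4.983×10⁻²⁷)(8.72×10⁴)² + (3.204×10⁻¹⁹)(4310)(0.220) ≈ 1.894×10⁻¹⁷ J + 3.038×10⁻¹⁶ J ≈ 3.227×10⁻¹⁶ J.
v_f = √(2·3.227×10⁻¹⁶/4.983×10⁻²⁷) ≈ 3.60×10⁵ m/s.

v_f ≈ 3.60×10⁵ m/s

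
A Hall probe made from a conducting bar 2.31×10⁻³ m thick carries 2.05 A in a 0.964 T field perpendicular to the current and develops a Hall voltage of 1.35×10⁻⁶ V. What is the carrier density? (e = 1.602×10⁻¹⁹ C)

From V_H = IB/(n e t), n = IB/(V_H e t).
n = (2.05)(0.964)/((1.35×10⁻⁶)(1.602×10⁻¹⁹)(2.31×10⁻³)) ≈ 3.96×10²⁷ m⁻³.

n ≈ 3.96×10²⁷ m⁻³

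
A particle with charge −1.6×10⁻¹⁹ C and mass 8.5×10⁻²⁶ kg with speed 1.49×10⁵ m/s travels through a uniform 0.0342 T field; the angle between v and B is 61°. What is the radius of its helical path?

v⊥ = v sinθ = 1.49×10⁵·sin61° ≈ 1.303×10⁵ m/s.
r = m v⊥/(|q|B) = (8.5×10⁻²⁶)(1.303×10⁵)/((1.6×10⁻¹⁹)(0.0342)) ≈ 2.02 m.

r ≈ 2.02 m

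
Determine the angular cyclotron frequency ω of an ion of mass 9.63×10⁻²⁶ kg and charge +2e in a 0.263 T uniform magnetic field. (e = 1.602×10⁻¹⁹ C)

ω = |q|B/m.
ω = (3.204×10⁻¹⁹)(0.263)/9.63×10⁻²⁶ ≈ 8.75×10⁵ rad/s.

ω ≈ 8.75×10⁵ rad/s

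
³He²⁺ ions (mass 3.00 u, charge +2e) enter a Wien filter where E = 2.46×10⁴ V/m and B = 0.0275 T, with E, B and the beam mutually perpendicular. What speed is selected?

For undeflected motion the electric and magnetic forces balance: qE = qvB.
v = E/B = 2.46×10⁴/0.0275 = 8.95×10⁵ m/s.

v = 8.95×10⁵ m/s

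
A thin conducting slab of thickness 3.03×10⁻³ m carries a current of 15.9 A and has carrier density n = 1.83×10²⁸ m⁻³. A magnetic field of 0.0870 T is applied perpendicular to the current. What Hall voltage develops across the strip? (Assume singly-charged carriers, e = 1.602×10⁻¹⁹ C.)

V_H = IB/(n e t).
V_H = (15.9)(0.0870)/((1.83×10²⁸)(1.602×10⁻¹⁹)(3.03×10⁻³)) ≈ 1.56×10⁻⁷ V.

V_H ≈ 1.56×10⁻⁷ V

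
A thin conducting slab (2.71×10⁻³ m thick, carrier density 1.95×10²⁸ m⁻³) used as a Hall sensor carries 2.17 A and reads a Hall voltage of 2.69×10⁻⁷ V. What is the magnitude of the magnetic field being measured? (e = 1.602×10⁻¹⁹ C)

B ≈ 1.05 T

From V_H = IB/(n e t), B = V_H n e t / I.
B = (2.69×10⁻⁷)(1.95×10²⁸)(1.602×10⁻¹⁹)(2.71×10⁻³)/2.17 ≈ 1.05 T.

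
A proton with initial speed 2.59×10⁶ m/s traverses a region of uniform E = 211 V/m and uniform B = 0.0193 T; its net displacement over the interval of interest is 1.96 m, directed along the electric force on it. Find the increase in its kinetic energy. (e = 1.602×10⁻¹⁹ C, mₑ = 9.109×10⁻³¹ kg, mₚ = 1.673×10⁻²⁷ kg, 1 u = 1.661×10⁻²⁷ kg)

The magnetic force is always ⟂ v and does no work; only the electric force changes KE.
ΔKE = F_E · d = |q|E d = (1.602×10⁻¹⁹)(211)(1.96) ≈ 6.63×10⁻¹⁷ J.

ΔKE ≈ 6.63×10⁻¹⁷ J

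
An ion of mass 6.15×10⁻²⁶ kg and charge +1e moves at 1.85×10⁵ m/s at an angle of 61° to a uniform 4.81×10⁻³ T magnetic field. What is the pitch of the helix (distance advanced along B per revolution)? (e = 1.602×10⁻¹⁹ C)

p ≈ 45.0 m

v∥ = v cosθ = 1.85×10⁵·cos61° ≈ 8.969×10⁴ m/s.
T = 2πm/(|q|B) = 2π(6.15×10⁻²⁶)/((1.602×10⁻¹⁹)(4.81×10⁻³)) ≈ 5.015×10⁻⁴ s.
pitch = v∥ T = (8.969×10⁴)(5.015×10⁻⁴) ≈ 45.0 m.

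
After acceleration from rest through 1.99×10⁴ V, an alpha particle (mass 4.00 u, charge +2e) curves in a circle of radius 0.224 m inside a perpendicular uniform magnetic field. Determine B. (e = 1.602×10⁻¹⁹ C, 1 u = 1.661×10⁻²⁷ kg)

B ≈ 0.128 T

v = √(2|q|V/m) = √(2·3.204×10⁻¹⁹·1.99×10⁴/6.644×10⁻²⁷) ≈ 1.385×10⁶ m/s.
B = mv/(|q|r) = (6.644×10⁻²⁷)(1.385×10⁶)/((3.204×10⁻¹⁹)(0.224)) ≈ 0.128 T.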